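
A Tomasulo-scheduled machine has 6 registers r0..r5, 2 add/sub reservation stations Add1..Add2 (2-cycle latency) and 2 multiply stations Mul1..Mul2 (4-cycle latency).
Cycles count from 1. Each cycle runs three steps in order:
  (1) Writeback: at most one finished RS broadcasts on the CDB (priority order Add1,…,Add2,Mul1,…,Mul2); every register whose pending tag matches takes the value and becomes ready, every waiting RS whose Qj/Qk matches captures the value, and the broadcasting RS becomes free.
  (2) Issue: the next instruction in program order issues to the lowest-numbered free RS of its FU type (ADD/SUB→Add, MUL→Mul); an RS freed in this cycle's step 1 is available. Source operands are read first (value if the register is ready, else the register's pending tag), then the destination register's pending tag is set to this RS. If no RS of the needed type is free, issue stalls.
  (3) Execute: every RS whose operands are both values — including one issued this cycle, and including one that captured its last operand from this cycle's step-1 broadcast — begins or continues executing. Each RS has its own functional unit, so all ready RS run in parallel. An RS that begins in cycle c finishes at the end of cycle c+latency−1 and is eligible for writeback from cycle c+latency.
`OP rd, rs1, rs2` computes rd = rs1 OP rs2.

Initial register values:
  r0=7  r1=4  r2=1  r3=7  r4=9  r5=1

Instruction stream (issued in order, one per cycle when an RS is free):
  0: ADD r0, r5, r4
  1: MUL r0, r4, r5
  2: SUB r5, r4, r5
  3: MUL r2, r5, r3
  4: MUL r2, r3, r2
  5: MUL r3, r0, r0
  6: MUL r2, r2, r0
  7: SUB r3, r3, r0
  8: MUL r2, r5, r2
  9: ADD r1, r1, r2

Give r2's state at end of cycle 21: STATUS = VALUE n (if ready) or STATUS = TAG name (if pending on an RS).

c1: issue ADD r0<-Add1 | r0:Add1,r1:4,r2:1,r3:7,r4:9,r5:1
c2: issue MUL r0<-Mul1 | r0:Mul1,r1:4,r2:1,r3:7,r4:9,r5:1
c3: CDB Add1=10; issue SUB r5<-Add1 | r0:Mul1,r1:4,r2:1,r3:7,r4:9,r5:Add1
c4: issue MUL r2<-Mul2 | r0:Mul1,r1:4,r2:Mul2,r3:7,r4:9,r5:Add1
c5: CDB Add1=8; stall | r0:Mul1,r1:4,r2:Mul2,r3:7,r4:9,r5:8
c6: CDB Mul1=9; issue MUL r2<-Mul1 | r0:9,r1:4,r2:Mul1,r3:7,r4:9,r5:8
c7: stall | r0:9,r1:4,r2:Mul1,r3:7,r4:9,r5:8
c8: stall | r0:9,r1:4,r2:Mul1,r3:7,r4:9,r5:8
c9: CDB Mul2=56; issue MUL r3<-Mul2 | r0:9,r1:4,r2:Mul1,r3:Mul2,r4:9,r5:8
c10: stall | r0:9,r1:4,r2:Mul1,r3:Mul2,r4:9,r5:8
c11: stall | r0:9,r1:4,r2:Mul1,r3:Mul2,r4:9,r5:8
c12: stall | r0:9,r1:4,r2:Mul1,r3:Mul2,r4:9,r5:8
c13: CDB Mul1=392; issue MUL r2<-Mul1 | r0:9,r1:4,r2:Mul1,r3:Mul2,r4:9,r5:8
c14: CDB Mul2=81; issue SUB r3<-Add1 | r0:9,r1:4,r2:Mul1,r3:Add1,r4:9,r5:8
c15: issue MUL r2<-Mul2 | r0:9,r1:4,r2:Mul2,r3:Add1,r4:9,r5:8
c16: CDB Add1=72; issue ADD r1<-Add1 | r0:9,r1:Add1,r2:Mul2,r3:72,r4:9,r5:8
c17: CDB Mul1=3528 | r0:9,r1:Add1,r2:Mul2,r3:72,r4:9,r5:8
c18: - | r0:9,r1:Add1,r2:Mul2,r3:72,r4:9,r5:8
c19: - | r0:9,r1:Add1,r2:Mul2,r3:72,r4:9,r5:8
c20: - | r0:9,r1:Add1,r2:Mul2,r3:72,r4:9,r5:8
c21: CDB Mul2=28224 | r0:9,r1:Add1,r2:28224,r3:72,r4:9,r5:8

STATUS = VALUE 28224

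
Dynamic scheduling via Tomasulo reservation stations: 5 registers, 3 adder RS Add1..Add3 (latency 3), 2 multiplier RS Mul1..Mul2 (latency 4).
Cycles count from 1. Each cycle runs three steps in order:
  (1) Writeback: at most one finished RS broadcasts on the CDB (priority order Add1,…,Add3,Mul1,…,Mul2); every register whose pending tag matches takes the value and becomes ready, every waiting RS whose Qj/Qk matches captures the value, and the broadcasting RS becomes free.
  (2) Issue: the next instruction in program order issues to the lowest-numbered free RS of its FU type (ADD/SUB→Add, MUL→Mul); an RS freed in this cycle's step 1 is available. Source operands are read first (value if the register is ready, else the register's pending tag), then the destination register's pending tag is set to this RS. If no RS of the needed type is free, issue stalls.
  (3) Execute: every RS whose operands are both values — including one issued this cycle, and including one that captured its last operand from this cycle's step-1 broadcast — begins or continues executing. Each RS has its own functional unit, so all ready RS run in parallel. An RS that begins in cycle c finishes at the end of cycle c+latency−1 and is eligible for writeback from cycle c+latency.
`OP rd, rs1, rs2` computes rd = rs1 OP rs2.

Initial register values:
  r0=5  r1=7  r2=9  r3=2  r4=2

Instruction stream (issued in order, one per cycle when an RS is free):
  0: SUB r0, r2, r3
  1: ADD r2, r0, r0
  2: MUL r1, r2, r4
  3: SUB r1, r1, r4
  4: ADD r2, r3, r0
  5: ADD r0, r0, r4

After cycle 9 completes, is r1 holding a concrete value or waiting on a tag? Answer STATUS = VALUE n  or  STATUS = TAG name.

STATUS = TAG Add1

c1: issue SUB r0<-Add1 | r0:Add1,r1:7,r2:9,r3:2,r4:2
c2: issue ADD r2<-Add2 | r0:Add1,r1:7,r2:Add2,r3:2,r4:2
c3: issue MUL r1<-Mul1 | r0:Add1,r1:Mul1,r2:Add2,r3:2,r4:2
c4: CDB Add1=7; issue SUB r1<-Add1 | r0:7,r1:Add1,r2:Add2,r3:2,r4:2
c5: issue ADD r2<-Add3 | r0:7,r1:Add1,r2:Add3,r3:2,r4:2
c6: stall | r0:7,r1:Add1,r2:Add3,r3:2,r4:2
c7: CDB Add2=14; issue ADD r0<-Add2 | r0:Add2,r1:Add1,r2:Add3,r3:2,r4:2
c8: CDB Add3=9 | r0:Add2,r1:Add1,r2:9,r3:2,r4:2
c9: - | r0:Add2,r1:Add1,r2:9,r3:2,r4:2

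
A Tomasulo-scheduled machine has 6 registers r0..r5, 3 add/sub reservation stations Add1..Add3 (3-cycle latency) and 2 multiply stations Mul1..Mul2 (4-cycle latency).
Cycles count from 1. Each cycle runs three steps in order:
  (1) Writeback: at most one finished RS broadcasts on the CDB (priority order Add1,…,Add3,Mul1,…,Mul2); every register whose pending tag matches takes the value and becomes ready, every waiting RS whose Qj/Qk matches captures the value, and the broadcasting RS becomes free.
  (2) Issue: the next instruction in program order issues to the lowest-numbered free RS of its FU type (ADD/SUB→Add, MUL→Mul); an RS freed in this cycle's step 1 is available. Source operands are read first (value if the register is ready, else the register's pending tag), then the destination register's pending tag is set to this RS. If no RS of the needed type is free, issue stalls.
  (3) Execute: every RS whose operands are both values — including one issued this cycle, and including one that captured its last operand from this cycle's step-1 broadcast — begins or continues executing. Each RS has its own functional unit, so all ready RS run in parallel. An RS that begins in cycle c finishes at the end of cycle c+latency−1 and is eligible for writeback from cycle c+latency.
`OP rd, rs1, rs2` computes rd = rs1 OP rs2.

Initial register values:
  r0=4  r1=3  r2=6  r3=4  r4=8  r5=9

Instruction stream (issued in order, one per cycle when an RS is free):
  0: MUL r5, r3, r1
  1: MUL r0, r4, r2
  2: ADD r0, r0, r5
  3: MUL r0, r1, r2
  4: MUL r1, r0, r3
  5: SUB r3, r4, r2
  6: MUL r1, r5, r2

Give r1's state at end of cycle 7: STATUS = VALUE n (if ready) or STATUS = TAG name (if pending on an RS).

STATUS = TAG Mul2

c1: issue MUL r5<-Mul1 | r0:4,r1:3,r2:6,r3:4,r4:8,r5:Mul1
c2: issue MUL r0<-Mul2 | r0:Mul2,r1:3,r2:6,r3:4,r4:8,r5:Mul1
c3: issue ADD r0<-Add1 | r0:Add1,r1:3,r2:6,r3:4,r4:8,r5:Mul1
c4: stall | r0:Add1,r1:3,r2:6,r3:4,r4:8,r5:Mul1
c5: CDB Mul1=12; issue MUL r0<-Mul1 | r0:Mul1,r1:3,r2:6,r3:4,r4:8,r5:12
c6: CDB Mul2=48; issue MUL r1<-Mul2 | r0:Mul1,r1:Mul2,r2:6,r3:4,r4:8,r5:12
c7: issue SUB r3<-Add2 | r0:Mul1,r1:Mul2,r2:6,r3:Add2,r4:8,r5:12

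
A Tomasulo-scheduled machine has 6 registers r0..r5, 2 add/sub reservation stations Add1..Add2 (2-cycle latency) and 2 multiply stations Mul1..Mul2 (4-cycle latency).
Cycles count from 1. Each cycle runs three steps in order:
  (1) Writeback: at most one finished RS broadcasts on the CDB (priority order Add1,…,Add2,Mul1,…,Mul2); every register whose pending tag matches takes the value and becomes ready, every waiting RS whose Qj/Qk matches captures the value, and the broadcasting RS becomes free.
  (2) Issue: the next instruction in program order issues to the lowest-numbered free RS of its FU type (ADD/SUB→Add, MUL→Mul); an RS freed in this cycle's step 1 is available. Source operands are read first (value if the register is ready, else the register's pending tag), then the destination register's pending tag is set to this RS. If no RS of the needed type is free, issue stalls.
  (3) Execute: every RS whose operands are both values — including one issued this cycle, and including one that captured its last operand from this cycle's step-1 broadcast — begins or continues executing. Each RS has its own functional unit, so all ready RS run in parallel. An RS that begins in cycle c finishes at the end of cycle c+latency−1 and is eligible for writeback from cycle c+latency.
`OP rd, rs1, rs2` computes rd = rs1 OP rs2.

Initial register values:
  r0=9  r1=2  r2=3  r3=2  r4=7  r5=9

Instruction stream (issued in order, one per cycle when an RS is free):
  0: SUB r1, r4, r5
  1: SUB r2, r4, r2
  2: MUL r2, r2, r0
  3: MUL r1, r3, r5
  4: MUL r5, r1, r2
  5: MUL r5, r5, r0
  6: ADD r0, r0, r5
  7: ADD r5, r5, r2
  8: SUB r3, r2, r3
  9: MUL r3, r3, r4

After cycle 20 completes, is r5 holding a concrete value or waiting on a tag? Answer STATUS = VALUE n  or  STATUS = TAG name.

STATUS = VALUE 5868

  c1: issue SUB r1<-Add1  regs: r0:9,r1:Add1,r2:3,r3:2,r4:7,r5:9
  c2: issue SUB r2<-Add2  regs: r0:9,r1:Add1,r2:Add2,r3:2,r4:7,r5:9
  c3: CDB Add1=-2; issue MUL r2<-Mul1  regs: r0:9,r1:-2,r2:Mul1,r3:2,r4:7,r5:9
  c4: CDB Add2=4; issue MUL r1<-Mul2  regs: r0:9,r1:Mul2,r2:Mul1,r3:2,r4:7,r5:9
  c5: stall  regs: r0:9,r1:Mul2,r2:Mul1,r3:2,r4:7,r5:9
  c6: stall  regs: r0:9,r1:Mul2,r2:Mul1,r3:2,r4:7,r5:9
  c7: stall  regs: r0:9,r1:Mul2,r2:Mul1,r3:2,r4:7,r5:9
  c8: CDB Mul1=36; issue MUL r5<-Mul1  regs: r0:9,r1:Mul2,r2:36,r3:2,r4:7,r5:Mul1
  c9: CDB Mul2=18; issue MUL r5<-Mul2  regs: r0:9,r1:18,r2:36,r3:2,r4:7,r5:Mul2
  c10: issue ADD r0<-Add1  regs: r0:Add1,r1:18,r2:36,r3:2,r4:7,r5:Mul2
  c11: issue ADD r5<-Add2  regs: r0:Add1,r1:18,r2:36,r3:2,r4:7,r5:Add2
  c12: stall  regs: r0:Add1,r1:18,r2:36,r3:2,r4:7,r5:Add2
  c13: CDB Mul1=648; stall  regs: r0:Add1,r1:18,r2:36,r3:2,r4:7,r5:Add2
  c14: stall  regs: r0:Add1,r1:18,r2:36,r3:2,r4:7,r5:Add2
  c15: stall  regs: r0:Add1,r1:18,r2:36,r3:2,r4:7,r5:Add2
  c16: stall  regs: r0:Add1,r1:18,r2:36,r3:2,r4:7,r5:Add2
  c17: CDB Mul2=5832; stall  regs: r0:Add1,r1:18,r2:36,r3:2,r4:7,r5:Add2
  c18: stall  regs: r0:Add1,r1:18,r2:36,r3:2,r4:7,r5:Add2
  c19: CDB Add1=5841; issue SUB r3<-Add1  regs: r0:5841,r1:18,r2:36,r3:Add1,r4:7,r5:Add2
  c20: CDB Add2=5868; issue MUL r3<-Mul1  regs: r0:5841,r1:18,r2:36,r3:Mul1,r4:7,r5:5868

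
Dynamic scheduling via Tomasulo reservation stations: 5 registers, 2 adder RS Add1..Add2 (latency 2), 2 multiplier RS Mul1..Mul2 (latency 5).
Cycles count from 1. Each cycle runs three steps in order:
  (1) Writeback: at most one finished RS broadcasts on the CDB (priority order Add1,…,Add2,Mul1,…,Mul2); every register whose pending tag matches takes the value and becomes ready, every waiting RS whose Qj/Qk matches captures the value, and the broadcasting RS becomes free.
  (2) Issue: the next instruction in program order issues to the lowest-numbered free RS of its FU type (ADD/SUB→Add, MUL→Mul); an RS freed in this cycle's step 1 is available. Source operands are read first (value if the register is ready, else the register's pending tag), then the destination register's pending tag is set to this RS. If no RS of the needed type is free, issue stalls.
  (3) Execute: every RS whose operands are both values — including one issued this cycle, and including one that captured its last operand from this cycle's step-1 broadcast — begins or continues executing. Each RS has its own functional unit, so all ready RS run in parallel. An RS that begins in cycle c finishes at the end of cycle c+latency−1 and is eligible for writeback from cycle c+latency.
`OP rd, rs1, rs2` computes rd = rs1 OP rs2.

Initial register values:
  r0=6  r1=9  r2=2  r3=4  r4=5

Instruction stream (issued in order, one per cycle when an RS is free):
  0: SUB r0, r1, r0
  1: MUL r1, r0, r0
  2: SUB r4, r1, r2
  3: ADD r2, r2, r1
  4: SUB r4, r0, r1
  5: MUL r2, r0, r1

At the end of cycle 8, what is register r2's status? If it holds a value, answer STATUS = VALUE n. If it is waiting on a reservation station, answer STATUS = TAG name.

STATUS = TAG Add2

  c1: issue SUB r0<-Add1  regs: r0:Add1,r1:9,r2:2,r3:4,r4:5
  c2: issue MUL r1<-Mul1  regs: r0:Add1,r1:Mul1,r2:2,r3:4,r4:5
  c3: CDB Add1=3; issue SUB r4<-Add1  regs: r0:3,r1:Mul1,r2:2,r3:4,r4:Add1
  c4: issue ADD r2<-Add2  regs: r0:3,r1:Mul1,r2:Add2,r3:4,r4:Add1
  c5: stall  regs: r0:3,r1:Mul1,r2:Add2,r3:4,r4:Add1
  c6: stall  regs: r0:3,r1:Mul1,r2:Add2,r3:4,r4:Add1
  c7: stall  regs: r0:3,r1:Mul1,r2:Add2,r3:4,r4:Add1
  c8: CDB Mul1=9; stall  regs: r0:3,r1:9,r2:Add2,r3:4,r4:Add1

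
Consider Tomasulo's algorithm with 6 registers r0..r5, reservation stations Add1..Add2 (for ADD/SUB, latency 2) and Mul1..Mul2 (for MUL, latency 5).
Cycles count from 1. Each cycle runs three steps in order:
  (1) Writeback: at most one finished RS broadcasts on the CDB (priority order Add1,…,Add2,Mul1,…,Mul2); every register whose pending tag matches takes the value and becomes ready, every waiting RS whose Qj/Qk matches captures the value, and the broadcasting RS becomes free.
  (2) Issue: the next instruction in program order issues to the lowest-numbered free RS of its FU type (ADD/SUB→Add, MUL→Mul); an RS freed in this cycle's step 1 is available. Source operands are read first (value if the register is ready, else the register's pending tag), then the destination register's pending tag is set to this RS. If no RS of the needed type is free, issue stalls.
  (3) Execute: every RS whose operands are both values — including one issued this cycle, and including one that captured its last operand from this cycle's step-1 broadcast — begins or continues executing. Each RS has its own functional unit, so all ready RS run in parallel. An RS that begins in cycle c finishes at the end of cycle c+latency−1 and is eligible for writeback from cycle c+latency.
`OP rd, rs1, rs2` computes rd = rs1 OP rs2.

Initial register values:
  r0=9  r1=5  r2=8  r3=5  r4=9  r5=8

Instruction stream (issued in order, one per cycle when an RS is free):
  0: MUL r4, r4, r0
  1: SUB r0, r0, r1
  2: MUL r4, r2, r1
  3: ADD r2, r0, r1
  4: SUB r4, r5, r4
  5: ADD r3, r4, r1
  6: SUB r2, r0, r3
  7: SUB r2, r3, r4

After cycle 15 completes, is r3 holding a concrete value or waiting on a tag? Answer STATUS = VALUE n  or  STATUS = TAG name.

  c1: issue MUL r4<-Mul1  regs: r0:9,r1:5,r2:8,r3:5,r4:Mul1,r5:8
  c2: issue SUB r0<-Add1  regs: r0:Add1,r1:5,r2:8,r3:5,r4:Mul1,r5:8
  c3: issue MUL r4<-Mul2  regs: r0:Add1,r1:5,r2:8,r3:5,r4:Mul2,r5:8
  c4: CDB Add1=4; issue ADD r2<-Add1  regs: r0:4,r1:5,r2:Add1,r3:5,r4:Mul2,r5:8
  c5: issue SUB r4<-Add2  regs: r0:4,r1:5,r2:Add1,r3:5,r4:Add2,r5:8
  c6: CDB Add1=9; issue ADD r3<-Add1  regs: r0:4,r1:5,r2:9,r3:Add1,r4:Add2,r5:8
  c7: CDB Mul1=81; stall  regs: r0:4,r1:5,r2:9,r3:Add1,r4:Add2,r5:8
  c8: CDB Mul2=40; stall  regs: r0:4,r1:5,r2:9,r3:Add1,r4:Add2,r5:8
  c9: stall  regs: r0:4,r1:5,r2:9,r3:Add1,r4:Add2,r5:8
  c10: CDB Add2=-32; issue SUB r2<-Add2  regs: r0:4,r1:5,r2:Add2,r3:Add1,r4:-32,r5:8
  c11: stall  regs: r0:4,r1:5,r2:Add2,r3:Add1,r4:-32,r5:8
  c12: CDB Add1=-27; issue SUB r2<-Add1  regs: r0:4,r1:5,r2:Add1,r3:-27,r4:-32,r5:8
  c13: -  regs: r0:4,r1:5,r2:Add1,r3:-27,r4:-32,r5:8
  c14: CDB Add1=5  regs: r0:4,r1:5,r2:5,r3:-27,r4:-32,r5:8
  c15: CDB Add2=31  regs: r0:4,r1:5,r2:5,r3:-27,r4:-32,r5:8

STATUS = VALUE -27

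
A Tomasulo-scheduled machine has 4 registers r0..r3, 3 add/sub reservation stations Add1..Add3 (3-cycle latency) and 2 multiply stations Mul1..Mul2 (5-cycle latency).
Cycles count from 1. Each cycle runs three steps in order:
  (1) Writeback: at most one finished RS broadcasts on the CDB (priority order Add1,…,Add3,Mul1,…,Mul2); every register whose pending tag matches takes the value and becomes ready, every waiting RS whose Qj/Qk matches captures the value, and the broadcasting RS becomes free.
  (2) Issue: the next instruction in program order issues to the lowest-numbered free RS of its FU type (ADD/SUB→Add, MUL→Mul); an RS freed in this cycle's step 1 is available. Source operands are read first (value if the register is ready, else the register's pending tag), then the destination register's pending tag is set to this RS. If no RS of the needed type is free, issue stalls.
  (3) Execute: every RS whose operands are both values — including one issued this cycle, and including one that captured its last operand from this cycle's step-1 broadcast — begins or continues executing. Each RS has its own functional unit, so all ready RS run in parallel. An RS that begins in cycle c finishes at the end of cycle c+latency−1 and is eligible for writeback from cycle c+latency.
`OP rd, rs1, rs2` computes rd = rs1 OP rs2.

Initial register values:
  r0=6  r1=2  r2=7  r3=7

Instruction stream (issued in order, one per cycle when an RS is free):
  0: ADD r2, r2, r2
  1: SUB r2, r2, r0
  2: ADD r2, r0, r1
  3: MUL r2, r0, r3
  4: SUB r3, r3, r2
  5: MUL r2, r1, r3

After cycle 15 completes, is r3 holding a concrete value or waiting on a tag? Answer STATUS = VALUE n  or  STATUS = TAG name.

STATUS = VALUE -35

c1: issue ADD r2<-Add1 | r0:6,r1:2,r2:Add1,r3:7
c2: issue SUB r2<-Add2 | r0:6,r1:2,r2:Add2,r3:7
c3: issue ADD r2<-Add3 | r0:6,r1:2,r2:Add3,r3:7
c4: CDB Add1=14; issue MUL r2<-Mul1 | r0:6,r1:2,r2:Mul1,r3:7
c5: issue SUB r3<-Add1 | r0:6,r1:2,r2:Mul1,r3:Add1
c6: CDB Add3=8; issue MUL r2<-Mul2 | r0:6,r1:2,r2:Mul2,r3:Add1
c7: CDB Add2=8 | r0:6,r1:2,r2:Mul2,r3:Add1
c8: - | r0:6,r1:2,r2:Mul2,r3:Add1
c9: CDB Mul1=42 | r0:6,r1:2,r2:Mul2,r3:Add1
c10: - | r0:6,r1:2,r2:Mul2,r3:Add1
c11: - | r0:6,r1:2,r2:Mul2,r3:Add1
c12: CDB Add1=-35 | r0:6,r1:2,r2:Mul2,r3:-35
c13: - | r0:6,r1:2,r2:Mul2,r3:-35
c14: - | r0:6,r1:2,r2:Mul2,r3:-35
c15: - | r0:6,r1:2,r2:Mul2,r3:-35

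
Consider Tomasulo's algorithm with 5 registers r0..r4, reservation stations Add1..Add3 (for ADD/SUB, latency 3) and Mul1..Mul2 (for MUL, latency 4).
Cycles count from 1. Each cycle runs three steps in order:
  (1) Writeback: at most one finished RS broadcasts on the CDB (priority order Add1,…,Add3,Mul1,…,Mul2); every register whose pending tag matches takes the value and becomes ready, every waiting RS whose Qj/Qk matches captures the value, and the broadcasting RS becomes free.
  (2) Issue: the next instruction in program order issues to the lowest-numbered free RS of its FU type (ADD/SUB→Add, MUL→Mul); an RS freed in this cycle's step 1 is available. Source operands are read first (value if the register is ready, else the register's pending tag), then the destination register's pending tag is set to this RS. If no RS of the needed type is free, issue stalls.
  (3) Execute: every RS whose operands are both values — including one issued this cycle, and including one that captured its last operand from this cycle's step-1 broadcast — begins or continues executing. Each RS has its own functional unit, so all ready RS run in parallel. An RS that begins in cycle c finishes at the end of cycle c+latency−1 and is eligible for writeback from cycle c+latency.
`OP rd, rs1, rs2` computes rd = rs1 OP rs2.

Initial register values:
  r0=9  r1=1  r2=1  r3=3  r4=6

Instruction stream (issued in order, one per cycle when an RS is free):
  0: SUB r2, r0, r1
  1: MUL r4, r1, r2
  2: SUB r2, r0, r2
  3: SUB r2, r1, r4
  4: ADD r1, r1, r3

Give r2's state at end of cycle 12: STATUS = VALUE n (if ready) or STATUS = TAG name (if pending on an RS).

STATUS = VALUE -7

  c1: issue SUB r2<-Add1  regs: r0:9,r1:1,r2:Add1,r3:3,r4:6
  c2: issue MUL r4<-Mul1  regs: r0:9,r1:1,r2:Add1,r3:3,r4:Mul1
  c3: issue SUB r2<-Add2  regs: r0:9,r1:1,r2:Add2,r3:3,r4:Mul1
  c4: CDB Add1=8; issue SUB r2<-Add1  regs: r0:9,r1:1,r2:Add1,r3:3,r4:Mul1
  c5: issue ADD r1<-Add3  regs: r0:9,r1:Add3,r2:Add1,r3:3,r4:Mul1
  c6: -  regs: r0:9,r1:Add3,r2:Add1,r3:3,r4:Mul1
  c7: CDB Add2=1  regs: r0:9,r1:Add3,r2:Add1,r3:3,r4:Mul1
  c8: CDB Add3=4  regs: r0:9,r1:4,r2:Add1,r3:3,r4:Mul1
  c9: CDB Mul1=8  regs: r0:9,r1:4,r2:Add1,r3:3,r4:8
  c10: -  regs: r0:9,r1:4,r2:Add1,r3:3,r4:8
  c11: -  regs: r0:9,r1:4,r2:Add1,r3:3,r4:8
  c12: CDB Add1=-7  regs: r0:9,r1:4,r2:-7,r3:3,r4:8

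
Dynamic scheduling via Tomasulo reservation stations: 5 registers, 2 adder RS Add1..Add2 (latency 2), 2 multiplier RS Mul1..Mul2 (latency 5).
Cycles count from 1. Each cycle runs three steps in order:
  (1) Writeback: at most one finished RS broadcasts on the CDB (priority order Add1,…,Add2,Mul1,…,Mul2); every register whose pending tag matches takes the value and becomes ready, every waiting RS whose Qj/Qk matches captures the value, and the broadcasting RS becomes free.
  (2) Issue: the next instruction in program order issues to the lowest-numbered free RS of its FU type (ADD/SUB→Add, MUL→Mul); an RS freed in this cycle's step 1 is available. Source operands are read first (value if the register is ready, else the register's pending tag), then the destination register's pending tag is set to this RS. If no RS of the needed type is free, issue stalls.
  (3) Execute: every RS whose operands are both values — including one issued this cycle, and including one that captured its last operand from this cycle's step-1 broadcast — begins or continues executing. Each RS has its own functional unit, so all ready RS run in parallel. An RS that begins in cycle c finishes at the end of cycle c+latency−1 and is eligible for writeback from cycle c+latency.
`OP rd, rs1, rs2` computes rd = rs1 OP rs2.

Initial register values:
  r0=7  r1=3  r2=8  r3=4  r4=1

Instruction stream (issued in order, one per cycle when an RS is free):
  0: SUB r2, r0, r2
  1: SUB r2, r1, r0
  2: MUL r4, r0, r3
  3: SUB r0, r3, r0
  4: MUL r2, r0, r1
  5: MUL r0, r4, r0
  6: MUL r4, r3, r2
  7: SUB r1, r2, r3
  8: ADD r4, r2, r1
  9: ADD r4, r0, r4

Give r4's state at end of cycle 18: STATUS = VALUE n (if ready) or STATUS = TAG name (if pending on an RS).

STATUS = VALUE -106

cycle 1: issue SUB r2<-Add1 // r0:7,r1:3,r2:Add1,r3:4,r4:1
cycle 2: issue SUB r2<-Add2 // r0:7,r1:3,r2:Add2,r3:4,r4:1
cycle 3: CDB Add1=-1; issue MUL r4<-Mul1 // r0:7,r1:3,r2:Add2,r3:4,r4:Mul1
cycle 4: CDB Add2=-4; issue SUB r0<-Add1 // r0:Add1,r1:3,r2:-4,r3:4,r4:Mul1
cycle 5: issue MUL r2<-Mul2 // r0:Add1,r1:3,r2:Mul2,r3:4,r4:Mul1
cycle 6: CDB Add1=-3; stall // r0:-3,r1:3,r2:Mul2,r3:4,r4:Mul1
cycle 7: stall // r0:-3,r1:3,r2:Mul2,r3:4,r4:Mul1
cycle 8: CDB Mul1=28; issue MUL r0<-Mul1 // r0:Mul1,r1:3,r2:Mul2,r3:4,r4:28
cycle 9: stall // r0:Mul1,r1:3,r2:Mul2,r3:4,r4:28
cycle 10: stall // r0:Mul1,r1:3,r2:Mul2,r3:4,r4:28
cycle 11: CDB Mul2=-9; issue MUL r4<-Mul2 // r0:Mul1,r1:3,r2:-9,r3:4,r4:Mul2
cycle 12: issue SUB r1<-Add1 // r0:Mul1,r1:Add1,r2:-9,r3:4,r4:Mul2
cycle 13: CDB Mul1=-84; issue ADD r4<-Add2 // r0:-84,r1:Add1,r2:-9,r3:4,r4:Add2
cycle 14: CDB Add1=-13; issue ADD r4<-Add1 // r0:-84,r1:-13,r2:-9,r3:4,r4:Add1
cycle 15: - // r0:-84,r1:-13,r2:-9,r3:4,r4:Add1
cycle 16: CDB Add2=-22 // r0:-84,r1:-13,r2:-9,r3:4,r4:Add1
cycle 17: CDB Mul2=-36 // r0:-84,r1:-13,r2:-9,r3:4,r4:Add1
cycle 18: CDB Add1=-106 // r0:-84,r1:-13,r2:-9,r3:4,r4:-106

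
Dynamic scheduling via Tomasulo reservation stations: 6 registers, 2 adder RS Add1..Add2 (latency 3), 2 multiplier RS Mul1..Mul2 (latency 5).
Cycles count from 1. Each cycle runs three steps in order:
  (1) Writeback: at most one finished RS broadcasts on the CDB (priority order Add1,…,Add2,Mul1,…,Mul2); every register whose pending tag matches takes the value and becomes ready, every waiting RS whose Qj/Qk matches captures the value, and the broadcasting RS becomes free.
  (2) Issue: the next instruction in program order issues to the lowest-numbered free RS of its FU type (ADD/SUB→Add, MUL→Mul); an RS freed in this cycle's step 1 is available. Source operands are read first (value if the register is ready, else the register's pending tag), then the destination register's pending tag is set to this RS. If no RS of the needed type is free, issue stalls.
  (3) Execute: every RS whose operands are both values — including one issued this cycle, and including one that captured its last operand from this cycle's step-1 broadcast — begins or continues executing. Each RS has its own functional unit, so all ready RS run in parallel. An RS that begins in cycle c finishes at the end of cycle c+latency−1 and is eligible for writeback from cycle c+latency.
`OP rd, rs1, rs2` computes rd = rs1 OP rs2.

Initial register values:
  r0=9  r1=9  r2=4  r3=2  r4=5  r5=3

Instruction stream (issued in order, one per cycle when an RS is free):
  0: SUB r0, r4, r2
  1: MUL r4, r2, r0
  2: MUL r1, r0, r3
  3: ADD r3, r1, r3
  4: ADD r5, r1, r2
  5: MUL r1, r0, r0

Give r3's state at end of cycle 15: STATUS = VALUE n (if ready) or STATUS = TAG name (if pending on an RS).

cycle 1: issue SUB r0<-Add1 // r0:Add1,r1:9,r2:4,r3:2,r4:5,r5:3
cycle 2: issue MUL r4<-Mul1 // r0:Add1,r1:9,r2:4,r3:2,r4:Mul1,r5:3
cycle 3: issue MUL r1<-Mul2 // r0:Add1,r1:Mul2,r2:4,r3:2,r4:Mul1,r5:3
cycle 4: CDB Add1=1; issue ADD r3<-Add1 // r0:1,r1:Mul2,r2:4,r3:Add1,r4:Mul1,r5:3
cycle 5: issue ADD r5<-Add2 // r0:1,r1:Mul2,r2:4,r3:Add1,r4:Mul1,r5:Add2
cycle 6: stall // r0:1,r1:Mul2,r2:4,r3:Add1,r4:Mul1,r5:Add2
cycle 7: stall // r0:1,r1:Mul2,r2:4,r3:Add1,r4:Mul1,r5:Add2
cycle 8: stall // r0:1,r1:Mul2,r2:4,r3:Add1,r4:Mul1,r5:Add2
cycle 9: CDB Mul1=4; issue MUL r1<-Mul1 // r0:1,r1:Mul1,r2:4,r3:Add1,r4:4,r5:Add2
cycle 10: CDB Mul2=2 // r0:1,r1:Mul1,r2:4,r3:Add1,r4:4,r5:Add2
cycle 11: - // r0:1,r1:Mul1,r2:4,r3:Add1,r4:4,r5:Add2
cycle 12: - // r0:1,r1:Mul1,r2:4,r3:Add1,r4:4,r5:Add2
cycle 13: CDB Add1=4 // r0:1,r1:Mul1,r2:4,r3:4,r4:4,r5:Add2
cycle 14: CDB Add2=6 // r0:1,r1:Mul1,r2:4,r3:4,r4:4,r5:6
cycle 15: CDB Mul1=1 // r0:1,r1:1,r2:4,r3:4,r4:4,r5:6

STATUS = VALUE 4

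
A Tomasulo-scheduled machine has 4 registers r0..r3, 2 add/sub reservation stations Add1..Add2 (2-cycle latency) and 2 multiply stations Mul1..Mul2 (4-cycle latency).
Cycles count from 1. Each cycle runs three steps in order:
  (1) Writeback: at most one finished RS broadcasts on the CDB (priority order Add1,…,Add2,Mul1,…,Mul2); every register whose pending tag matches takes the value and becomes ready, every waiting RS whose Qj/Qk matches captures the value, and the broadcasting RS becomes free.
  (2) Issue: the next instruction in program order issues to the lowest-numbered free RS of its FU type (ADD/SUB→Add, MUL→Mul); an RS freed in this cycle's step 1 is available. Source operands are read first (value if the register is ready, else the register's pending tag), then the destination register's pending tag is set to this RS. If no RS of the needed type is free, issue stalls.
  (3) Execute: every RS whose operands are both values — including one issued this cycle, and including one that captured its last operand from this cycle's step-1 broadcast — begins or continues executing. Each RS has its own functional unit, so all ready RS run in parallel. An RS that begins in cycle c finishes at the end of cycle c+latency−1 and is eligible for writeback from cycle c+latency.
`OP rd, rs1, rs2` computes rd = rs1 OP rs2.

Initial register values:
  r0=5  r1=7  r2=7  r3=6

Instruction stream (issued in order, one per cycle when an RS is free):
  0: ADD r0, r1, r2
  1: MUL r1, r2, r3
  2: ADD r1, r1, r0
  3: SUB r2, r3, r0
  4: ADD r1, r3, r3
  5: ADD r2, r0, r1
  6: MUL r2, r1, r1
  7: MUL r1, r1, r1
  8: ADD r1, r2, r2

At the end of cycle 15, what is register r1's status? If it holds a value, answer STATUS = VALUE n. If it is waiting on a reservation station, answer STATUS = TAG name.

c1: issue ADD r0<-Add1 | r0:Add1,r1:7,r2:7,r3:6
c2: issue MUL r1<-Mul1 | r0:Add1,r1:Mul1,r2:7,r3:6
c3: CDB Add1=14; issue ADD r1<-Add1 | r0:14,r1:Add1,r2:7,r3:6
c4: issue SUB r2<-Add2 | r0:14,r1:Add1,r2:Add2,r3:6
c5: stall | r0:14,r1:Add1,r2:Add2,r3:6
c6: CDB Add2=-8; issue ADD r1<-Add2 | r0:14,r1:Add2,r2:-8,r3:6
c7: CDB Mul1=42; stall | r0:14,r1:Add2,r2:-8,r3:6
c8: CDB Add2=12; issue ADD r2<-Add2 | r0:14,r1:12,r2:Add2,r3:6
c9: CDB Add1=56; issue MUL r2<-Mul1 | r0:14,r1:12,r2:Mul1,r3:6
c10: CDB Add2=26; issue MUL r1<-Mul2 | r0:14,r1:Mul2,r2:Mul1,r3:6
c11: issue ADD r1<-Add1 | r0:14,r1:Add1,r2:Mul1,r3:6
c12: - | r0:14,r1:Add1,r2:Mul1,r3:6
c13: CDB Mul1=144 | r0:14,r1:Add1,r2:144,r3:6
c14: CDB Mul2=144 | r0:14,r1:Add1,r2:144,r3:6
c15: CDB Add1=288 | r0:14,r1:288,r2:144,r3:6

STATUS = VALUE 288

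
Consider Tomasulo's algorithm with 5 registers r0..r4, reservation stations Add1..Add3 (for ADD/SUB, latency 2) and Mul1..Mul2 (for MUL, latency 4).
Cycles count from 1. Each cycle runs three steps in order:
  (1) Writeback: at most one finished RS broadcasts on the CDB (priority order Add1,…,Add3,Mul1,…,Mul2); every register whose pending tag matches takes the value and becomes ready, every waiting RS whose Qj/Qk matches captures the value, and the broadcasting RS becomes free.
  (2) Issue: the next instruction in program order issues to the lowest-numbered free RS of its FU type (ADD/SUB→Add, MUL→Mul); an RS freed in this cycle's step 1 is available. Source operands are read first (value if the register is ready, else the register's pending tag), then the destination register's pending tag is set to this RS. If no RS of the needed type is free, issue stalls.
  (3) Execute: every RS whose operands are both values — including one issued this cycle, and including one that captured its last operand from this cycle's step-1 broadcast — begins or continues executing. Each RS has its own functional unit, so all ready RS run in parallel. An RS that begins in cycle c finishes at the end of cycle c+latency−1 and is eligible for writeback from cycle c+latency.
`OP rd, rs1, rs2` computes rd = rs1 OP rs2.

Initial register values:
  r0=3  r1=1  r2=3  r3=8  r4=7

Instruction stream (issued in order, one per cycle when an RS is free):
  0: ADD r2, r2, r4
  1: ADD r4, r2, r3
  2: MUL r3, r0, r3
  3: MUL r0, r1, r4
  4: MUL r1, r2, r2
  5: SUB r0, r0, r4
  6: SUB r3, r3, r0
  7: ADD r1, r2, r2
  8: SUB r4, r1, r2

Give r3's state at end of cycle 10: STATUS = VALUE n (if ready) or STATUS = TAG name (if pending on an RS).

cycle 1: issue ADD r2<-Add1 // r0:3,r1:1,r2:Add1,r3:8,r4:7
cycle 2: issue ADD r4<-Add2 // r0:3,r1:1,r2:Add1,r3:8,r4:Add2
cycle 3: CDB Add1=10; issue MUL r3<-Mul1 // r0:3,r1:1,r2:10,r3:Mul1,r4:Add2
cycle 4: issue MUL r0<-Mul2 // r0:Mul2,r1:1,r2:10,r3:Mul1,r4:Add2
cycle 5: CDB Add2=18; stall // r0:Mul2,r1:1,r2:10,r3:Mul1,r4:18
cycle 6: stall // r0:Mul2,r1:1,r2:10,r3:Mul1,r4:18
cycle 7: CDB Mul1=24; issue MUL r1<-Mul1 // r0:Mul2,r1:Mul1,r2:10,r3:24,r4:18
cycle 8: issue SUB r0<-Add1 // r0:Add1,r1:Mul1,r2:10,r3:24,r4:18
cycle 9: CDB Mul2=18; issue SUB r3<-Add2 // r0:Add1,r1:Mul1,r2:10,r3:Add2,r4:18
cycle 10: issue ADD r1<-Add3 // r0:Add1,r1:Add3,r2:10,r3:Add2,r4:18

STATUS = TAG Add2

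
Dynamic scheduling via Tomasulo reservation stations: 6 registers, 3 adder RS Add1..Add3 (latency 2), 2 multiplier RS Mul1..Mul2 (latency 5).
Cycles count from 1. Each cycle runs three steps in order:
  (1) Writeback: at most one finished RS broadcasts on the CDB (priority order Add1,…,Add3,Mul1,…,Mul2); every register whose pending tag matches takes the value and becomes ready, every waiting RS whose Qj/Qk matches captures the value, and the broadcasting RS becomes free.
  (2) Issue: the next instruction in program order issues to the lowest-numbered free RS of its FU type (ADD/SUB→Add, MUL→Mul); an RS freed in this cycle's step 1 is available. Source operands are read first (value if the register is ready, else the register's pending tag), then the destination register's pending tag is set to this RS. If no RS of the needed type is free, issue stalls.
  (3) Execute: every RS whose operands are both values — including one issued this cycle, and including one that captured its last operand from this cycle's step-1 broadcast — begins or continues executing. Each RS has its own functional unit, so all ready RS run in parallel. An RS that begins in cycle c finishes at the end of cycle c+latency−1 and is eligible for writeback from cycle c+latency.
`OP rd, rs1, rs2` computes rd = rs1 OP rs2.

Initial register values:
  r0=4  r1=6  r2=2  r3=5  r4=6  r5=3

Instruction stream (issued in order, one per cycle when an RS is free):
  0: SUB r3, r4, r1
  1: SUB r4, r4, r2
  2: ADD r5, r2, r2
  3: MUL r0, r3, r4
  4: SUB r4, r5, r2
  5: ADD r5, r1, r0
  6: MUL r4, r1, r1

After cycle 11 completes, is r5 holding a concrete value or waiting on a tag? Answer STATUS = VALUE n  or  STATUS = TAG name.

STATUS = VALUE 6

  c1: issue SUB r3<-Add1  regs: r0:4,r1:6,r2:2,r3:Add1,r4:6,r5:3
  c2: issue SUB r4<-Add2  regs: r0:4,r1:6,r2:2,r3:Add1,r4:Add2,r5:3
  c3: CDB Add1=0; issue ADD r5<-Add1  regs: r0:4,r1:6,r2:2,r3:0,r4:Add2,r5:Add1
  c4: CDB Add2=4; issue MUL r0<-Mul1  regs: r0:Mul1,r1:6,r2:2,r3:0,r4:4,r5:Add1
  c5: CDB Add1=4; issue SUB r4<-Add1  regs: r0:Mul1,r1:6,r2:2,r3:0,r4:Add1,r5:4
  c6: issue ADD r5<-Add2  regs: r0:Mul1,r1:6,r2:2,r3:0,r4:Add1,r5:Add2
  c7: CDB Add1=2; issue MUL r4<-Mul2  regs: r0:Mul1,r1:6,r2:2,r3:0,r4:Mul2,r5:Add2
  c8: -  regs: r0:Mul1,r1:6,r2:2,r3:0,r4:Mul2,r5:Add2
  c9: CDB Mul1=0  regs: r0:0,r1:6,r2:2,r3:0,r4:Mul2,r5:Add2
  c10: -  regs: r0:0,r1:6,r2:2,r3:0,r4:Mul2,r5:Add2
  c11: CDB Add2=6  regs: r0:0,r1:6,r2:2,r3:0,r4:Mul2,r5:6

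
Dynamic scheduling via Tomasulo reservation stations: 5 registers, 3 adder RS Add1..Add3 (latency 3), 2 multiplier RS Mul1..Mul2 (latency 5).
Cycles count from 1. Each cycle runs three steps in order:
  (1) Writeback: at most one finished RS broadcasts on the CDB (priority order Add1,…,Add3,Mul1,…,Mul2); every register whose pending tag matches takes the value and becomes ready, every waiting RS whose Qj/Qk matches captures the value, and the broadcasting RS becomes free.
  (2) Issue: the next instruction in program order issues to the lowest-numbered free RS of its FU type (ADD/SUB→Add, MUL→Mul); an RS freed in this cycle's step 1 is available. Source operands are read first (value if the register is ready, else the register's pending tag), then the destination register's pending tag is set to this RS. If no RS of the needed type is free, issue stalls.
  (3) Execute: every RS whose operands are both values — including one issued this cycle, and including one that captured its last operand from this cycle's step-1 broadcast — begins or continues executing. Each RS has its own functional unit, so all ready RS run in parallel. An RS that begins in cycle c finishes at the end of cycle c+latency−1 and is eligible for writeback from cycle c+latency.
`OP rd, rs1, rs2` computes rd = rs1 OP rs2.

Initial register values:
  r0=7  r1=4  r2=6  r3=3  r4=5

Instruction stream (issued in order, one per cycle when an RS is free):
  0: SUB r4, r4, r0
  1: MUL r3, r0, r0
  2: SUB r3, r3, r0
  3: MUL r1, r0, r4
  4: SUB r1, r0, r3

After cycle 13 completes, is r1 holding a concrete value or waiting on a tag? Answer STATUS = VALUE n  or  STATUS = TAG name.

c1: issue SUB r4<-Add1 | r0:7,r1:4,r2:6,r3:3,r4:Add1
c2: issue MUL r3<-Mul1 | r0:7,r1:4,r2:6,r3:Mul1,r4:Add1
c3: issue SUB r3<-Add2 | r0:7,r1:4,r2:6,r3:Add2,r4:Add1
c4: CDB Add1=-2; issue MUL r1<-Mul2 | r0:7,r1:Mul2,r2:6,r3:Add2,r4:-2
c5: issue SUB r1<-Add1 | r0:7,r1:Add1,r2:6,r3:Add2,r4:-2
c6: - | r0:7,r1:Add1,r2:6,r3:Add2,r4:-2
c7: CDB Mul1=49 | r0:7,r1:Add1,r2:6,r3:Add2,r4:-2
c8: - | r0:7,r1:Add1,r2:6,r3:Add2,r4:-2
c9: CDB Mul2=-14 | r0:7,r1:Add1,r2:6,r3:Add2,r4:-2
c10: CDB Add2=42 | r0:7,r1:Add1,r2:6,r3:42,r4:-2
c11: - | r0:7,r1:Add1,r2:6,r3:42,r4:-2
c12: - | r0:7,r1:Add1,r2:6,r3:42,r4:-2
c13: CDB Add1=-35 | r0:7,r1:-35,r2:6,r3:42,r4:-2

STATUS = VALUE -35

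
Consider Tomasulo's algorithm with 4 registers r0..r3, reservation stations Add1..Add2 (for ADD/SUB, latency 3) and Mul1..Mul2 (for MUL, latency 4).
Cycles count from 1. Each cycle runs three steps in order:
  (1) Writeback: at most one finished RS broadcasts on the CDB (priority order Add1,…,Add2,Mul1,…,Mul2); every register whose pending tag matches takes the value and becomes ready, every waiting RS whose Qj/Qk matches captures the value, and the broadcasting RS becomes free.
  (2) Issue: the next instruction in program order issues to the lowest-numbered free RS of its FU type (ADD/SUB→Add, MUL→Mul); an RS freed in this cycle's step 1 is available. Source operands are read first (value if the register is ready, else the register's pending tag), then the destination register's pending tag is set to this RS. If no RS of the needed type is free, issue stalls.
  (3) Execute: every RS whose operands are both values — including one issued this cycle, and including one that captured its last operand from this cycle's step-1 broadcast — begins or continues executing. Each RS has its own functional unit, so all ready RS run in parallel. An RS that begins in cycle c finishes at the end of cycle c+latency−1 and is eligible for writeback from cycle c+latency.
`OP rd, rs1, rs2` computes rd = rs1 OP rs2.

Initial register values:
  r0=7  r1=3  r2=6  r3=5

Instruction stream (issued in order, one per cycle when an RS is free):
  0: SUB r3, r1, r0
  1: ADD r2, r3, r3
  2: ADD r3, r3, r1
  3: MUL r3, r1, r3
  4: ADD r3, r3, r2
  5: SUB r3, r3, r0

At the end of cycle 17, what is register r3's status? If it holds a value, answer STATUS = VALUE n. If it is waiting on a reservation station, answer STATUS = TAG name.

cycle 1: issue SUB r3<-Add1 // r0:7,r1:3,r2:6,r3:Add1
cycle 2: issue ADD r2<-Add2 // r0:7,r1:3,r2:Add2,r3:Add1
cycle 3: stall // r0:7,r1:3,r2:Add2,r3:Add1
cycle 4: CDB Add1=-4; issue ADD r3<-Add1 // r0:7,r1:3,r2:Add2,r3:Add1
cycle 5: issue MUL r3<-Mul1 // r0:7,r1:3,r2:Add2,r3:Mul1
cycle 6: stall // r0:7,r1:3,r2:Add2,r3:Mul1
cycle 7: CDB Add1=-1; issue ADD r3<-Add1 // r0:7,r1:3,r2:Add2,r3:Add1
cycle 8: CDB Add2=-8; issue SUB r3<-Add2 // r0:7,r1:3,r2:-8,r3:Add2
cycle 9: - // r0:7,r1:3,r2:-8,r3:Add2
cycle 10: - // r0:7,r1:3,r2:-8,r3:Add2
cycle 11: CDB Mul1=-3 // r0:7,r1:3,r2:-8,r3:Add2
cycle 12: - // r0:7,r1:3,r2:-8,r3:Add2
cycle 13: - // r0:7,r1:3,r2:-8,r3:Add2
cycle 14: CDB Add1=-11 // r0:7,r1:3,r2:-8,r3:Add2
cycle 15: - // r0:7,r1:3,r2:-8,r3:Add2
cycle 16: - // r0:7,r1:3,r2:-8,r3:Add2
cycle 17: CDB Add2=-18 // r0:7,r1:3,r2:-8,r3:-18

STATUS = VALUE -18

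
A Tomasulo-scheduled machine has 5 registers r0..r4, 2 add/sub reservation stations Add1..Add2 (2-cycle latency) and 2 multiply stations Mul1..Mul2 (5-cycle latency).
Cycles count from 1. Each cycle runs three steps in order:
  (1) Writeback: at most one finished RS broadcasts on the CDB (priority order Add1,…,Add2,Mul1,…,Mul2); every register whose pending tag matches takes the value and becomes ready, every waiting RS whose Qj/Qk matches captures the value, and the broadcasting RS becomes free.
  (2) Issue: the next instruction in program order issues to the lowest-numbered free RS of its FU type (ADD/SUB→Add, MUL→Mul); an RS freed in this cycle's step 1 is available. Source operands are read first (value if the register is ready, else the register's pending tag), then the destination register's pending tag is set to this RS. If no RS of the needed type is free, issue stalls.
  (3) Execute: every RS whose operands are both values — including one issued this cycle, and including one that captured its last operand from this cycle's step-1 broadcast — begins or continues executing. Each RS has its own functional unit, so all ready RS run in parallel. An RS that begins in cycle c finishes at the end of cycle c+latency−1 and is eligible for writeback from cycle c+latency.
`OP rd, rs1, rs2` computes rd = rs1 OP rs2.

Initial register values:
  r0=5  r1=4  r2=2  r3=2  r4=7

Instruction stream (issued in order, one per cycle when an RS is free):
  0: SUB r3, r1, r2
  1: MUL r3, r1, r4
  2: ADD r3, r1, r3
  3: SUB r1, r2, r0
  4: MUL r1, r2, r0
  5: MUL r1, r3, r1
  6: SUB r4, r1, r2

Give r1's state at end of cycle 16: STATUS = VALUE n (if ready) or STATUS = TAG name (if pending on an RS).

STATUS = VALUE 320

  c1: issue SUB r3<-Add1  regs: r0:5,r1:4,r2:2,r3:Add1,r4:7
  c2: issue MUL r3<-Mul1  regs: r0:5,r1:4,r2:2,r3:Mul1,r4:7
  c3: CDB Add1=2; issue ADD r3<-Add1  regs: r0:5,r1:4,r2:2,r3:Add1,r4:7
  c4: issue SUB r1<-Add2  regs: r0:5,r1:Add2,r2:2,r3:Add1,r4:7
  c5: issue MUL r1<-Mul2  regs: r0:5,r1:Mul2,r2:2,r3:Add1,r4:7
  c6: CDB Add2=-3; stall  regs: r0:5,r1:Mul2,r2:2,r3:Add1,r4:7
  c7: CDB Mul1=28; issue MUL r1<-Mul1  regs: r0:5,r1:Mul1,r2:2,r3:Add1,r4:7
  c8: issue SUB r4<-Add2  regs: r0:5,r1:Mul1,r2:2,r3:Add1,r4:Add2
  c9: CDB Add1=32  regs: r0:5,r1:Mul1,r2:2,r3:32,r4:Add2
  c10: CDB Mul2=10  regs: r0:5,r1:Mul1,r2:2,r3:32,r4:Add2
  c11: -  regs: r0:5,r1:Mul1,r2:2,r3:32,r4:Add2
  c12: -  regs: r0:5,r1:Mul1,r2:2,r3:32,r4:Add2
  c13: -  regs: r0:5,r1:Mul1,r2:2,r3:32,r4:Add2
  c14: -  regs: r0:5,r1:Mul1,r2:2,r3:32,r4:Add2
  c15: CDB Mul1=320  regs: r0:5,r1:320,r2:2,r3:32,r4:Add2
  c16: -  regs: r0:5,r1:320,r2:2,r3:32,r4:Add2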